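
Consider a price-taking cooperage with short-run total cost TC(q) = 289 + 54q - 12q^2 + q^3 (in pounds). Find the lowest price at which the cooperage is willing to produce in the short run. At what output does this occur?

£18 per unit, at q = 6

The shutdown price is the minimum of AVC. VC = 54q - 12q^2 + q^3, so AVC = 54 - 12q + q^2.
At the minimum of AVC, MC = AVC. MC = 54 - 24q + 3q^2; setting MC = AVC gives 2q^2 - 12q = 0, so q = 6. min AVC = 18.
So the shutdown price is £18.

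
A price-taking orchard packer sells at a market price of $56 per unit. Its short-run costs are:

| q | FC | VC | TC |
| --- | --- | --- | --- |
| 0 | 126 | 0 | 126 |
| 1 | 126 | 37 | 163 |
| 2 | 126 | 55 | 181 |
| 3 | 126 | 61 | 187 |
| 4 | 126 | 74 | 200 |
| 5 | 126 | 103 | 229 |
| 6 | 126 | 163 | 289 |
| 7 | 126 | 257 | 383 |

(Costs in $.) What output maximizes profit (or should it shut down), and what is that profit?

Compute π = P·q − TC at each output: q=0: -126; q=1: -107; q=2: -69; q=3: -19; q=4: 24; q=5: 51; q=6: 47; q=7: 9.
Profit is maximized at q = 5. AVC there is 103/5 = $20.60 ≤ P, so producing beats shutting down (which would give -$126).

q = 5; profit = $51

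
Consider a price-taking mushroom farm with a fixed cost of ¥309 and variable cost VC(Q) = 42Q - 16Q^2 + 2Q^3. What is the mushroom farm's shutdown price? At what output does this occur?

¥10 per unit, at Q = 4

The shutdown price is the minimum of AVC. VC = 42Q - 16Q^2 + 2Q^3, so AVC = 42 - 16Q + 2Q^2.
At the minimum of AVC, MC = AVC. MC = 42 - 32Q + 6Q^2; setting MC = AVC gives 4Q^2 - 16Q = 0, so Q = 4. min AVC = 10.
So the shutdown price is ¥10.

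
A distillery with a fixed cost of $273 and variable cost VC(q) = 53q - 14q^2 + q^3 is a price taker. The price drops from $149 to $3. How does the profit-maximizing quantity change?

Output falls from 12 to 0 (the firm shuts down)

MC = 53 - 28q + 3q^2; the shutdown threshold is min AVC = $4 (at q = 7).
With P = $149 above the shutdown price, P = MC gives q = 12.
At P = $3 < min AVC = $4, price no longer covers variable cost at any output, so the firm shuts down: q = 0.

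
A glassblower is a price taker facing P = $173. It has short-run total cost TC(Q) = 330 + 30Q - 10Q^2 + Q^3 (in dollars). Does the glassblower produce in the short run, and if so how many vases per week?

From TC, MC = TC'(Q) = 30 - 20Q + 3Q^2 and AVC = VC/Q = 30 - 10Q + Q^2.
AVC hits its minimum where MC = AVC, at Q = 5, giving min AVC = 30 - 10·5 + 5^2 = $5.
Since P = $173 ≥ min AVC = $5, price covers variable cost and the firm should produce.
Set P = MC: 173 = 30 - 20Q + 3Q^2 → -143 - 20Q + 3Q^2 = 0. The roots are Q = -13/3 and Q = 11; the profit-maximizing output is on the rising part of MC, so Q* = 11.
Check: AVC at Q = 11 is $41 ≤ P, so revenue covers variable cost.
Profit = P·Q − TC = 173·11 − 781 = $1122.

Produce at Q = 11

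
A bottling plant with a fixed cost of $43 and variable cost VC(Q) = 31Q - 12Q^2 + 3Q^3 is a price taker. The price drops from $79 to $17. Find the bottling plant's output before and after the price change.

Output falls from 4 to 0 (the firm shuts down)

AVC = 31 - 12Q + 3Q^2, minimized at Q = 2 where min AVC = $19. MC = 31 - 24Q + 9Q^2.
With P = $79 above the shutdown price, P = MC gives Q = 4.
At P = $17 < min AVC = $19, price no longer covers variable cost at any output, so the firm shuts down: Q = 0.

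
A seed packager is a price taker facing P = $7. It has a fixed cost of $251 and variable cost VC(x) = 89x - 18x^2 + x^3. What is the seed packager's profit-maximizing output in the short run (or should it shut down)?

Shut down

Strip out fixed cost: VC = 89x - 18x^2 + x^3. Then AVC = 89 - 18x + x^2 and MC = 89 - 36x + 3x^2.
AVC hits its minimum where MC = AVC, at x = 9, giving min AVC = 89 - 18·9 + 9^2 = $8.
With P < min AVC ($7 < $8), every unit sold adds to the loss.
The firm minimizes its loss by shutting down and losing only its fixed cost of $251.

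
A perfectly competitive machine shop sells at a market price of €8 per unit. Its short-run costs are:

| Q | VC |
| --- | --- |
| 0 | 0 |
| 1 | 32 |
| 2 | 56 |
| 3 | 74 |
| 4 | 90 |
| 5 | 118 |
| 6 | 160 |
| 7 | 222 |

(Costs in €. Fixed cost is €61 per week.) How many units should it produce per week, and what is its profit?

Q = 0 (shut down); profit = -€61

Tabulate TR − TC: Q=0: -61; Q=1: -85; Q=2: -101; Q=3: -111; Q=4: -119; Q=5: -139; Q=6: -173; Q=7: -227.
Profit is highest at Q = 0. Equivalently, the lowest AVC in the table is 90/4 ≈ €22.50 at Q = 4, and P = €8 falls below it — price never covers variable cost, so the firm shuts down and loses only its fixed cost.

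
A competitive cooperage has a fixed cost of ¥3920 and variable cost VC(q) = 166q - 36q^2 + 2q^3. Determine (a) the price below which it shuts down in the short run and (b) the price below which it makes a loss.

Shutdown price = min AVC. AVC = 166 - 36q + 2q^2, with vertex at q = 9 and minimum ¥4.
ATC = 3920/q + 166 - 36q + 2q^2. Setting dATC/dq = −3920/q^2 − 36 + 4q = 0 gives q = 14 (since 4·14^3 − 36·14^2 = 3920).
min ATC = 3920/14 + 166 − 36·14 + 2·14^2 = ¥334. That is the break-even price.
Between these two prices the firm operates at a loss; above ¥334 it earns a profit.

Shutdown price = ¥4; break-even price = ¥334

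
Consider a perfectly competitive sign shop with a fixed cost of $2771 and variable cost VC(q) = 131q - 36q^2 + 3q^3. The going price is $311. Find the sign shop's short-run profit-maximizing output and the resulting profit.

AVC = 131 - 36q + 3q^2 has its minimum $23 at q = 6; price $311 clears that bar, so the firm operates.
MC = 131 - 72q + 9q^2. Setting P = MC and taking the root on the rising branch gives q* = 10.
TR = 311·10 = 3110. TC = 2771 + 710 = 3481. Profit = 3110 − 3481 = -$371.
Shutting down would mean losing the fixed cost of $2771, so operating at a loss of $371 is better by $2400.

Profit = -$371 at q = 10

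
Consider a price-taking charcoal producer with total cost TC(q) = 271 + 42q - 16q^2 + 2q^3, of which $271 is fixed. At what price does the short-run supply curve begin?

The firm shuts down when price falls below the minimum of average variable cost. AVC = VC/q = 42 - 16q + 2q^2.
dAVC/dq = -16 + 4q = 0 gives q = 4. min AVC = 42 - 16·4 + 2·4^2 = 10.
The firm shuts down for any P below $10.

$10 per unit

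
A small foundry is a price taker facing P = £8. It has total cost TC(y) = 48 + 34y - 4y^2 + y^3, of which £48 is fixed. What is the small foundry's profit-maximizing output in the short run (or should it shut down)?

Strip out fixed cost: VC = 34y - 4y^2 + y^3. Then AVC = 34 - 4y + y^2 and MC = 34 - 8y + 3y^2.
The AVC parabola has its vertex at y = 4/2 = 2, where AVC = 34 - 4·2 + 2^2 = £30.
Since P = £8 < min AVC = £30, price fails to cover variable cost at any output.
Best response: produce nothing and absorb the £48 fixed cost.

Shut down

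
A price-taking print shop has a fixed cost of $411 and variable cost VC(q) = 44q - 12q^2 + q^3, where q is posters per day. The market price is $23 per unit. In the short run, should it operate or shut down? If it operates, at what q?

Produce at q = 7

Strip out fixed cost: VC = 44q - 12q^2 + q^3. Then AVC = 44 - 12q + q^2 and MC = 44 - 24q + 3q^2.
The AVC parabola has its vertex at q = 12/2 = 6, where AVC = 44 - 12·6 + 6^2 = $8.
Because $23 ≥ $8, revenue can cover variable cost; the firm operates.
P = MC gives 21 - 24q + 3q^2 = 0, with roots 1 and 7. Take the larger (rising MC): q* = 7.
Check: AVC at q = 7 is $9 ≤ P, so revenue covers variable cost.
Profit = P·q − TC = 23·7 − 474 = -$313, a loss, but smaller than the $411 fixed cost the firm would lose by shutting down.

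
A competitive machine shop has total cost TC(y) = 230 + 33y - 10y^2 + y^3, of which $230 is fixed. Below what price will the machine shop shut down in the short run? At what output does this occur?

The shutdown price is the minimum of AVC. VC = 33y - 10y^2 + y^3, so AVC = 33 - 10y + y^2.
dAVC/dy = -10 + 2y = 0 gives y = 5. min AVC = 33 - 10·5 + 5^2 = 8.
For P < $8 the firm produces nothing.

$8 per unit, at y = 5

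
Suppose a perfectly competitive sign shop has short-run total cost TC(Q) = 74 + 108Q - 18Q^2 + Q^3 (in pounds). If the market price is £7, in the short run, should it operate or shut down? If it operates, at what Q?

Shut down

Strip out fixed cost: VC = 108Q - 18Q^2 + Q^3. Then AVC = 108 - 18Q + Q^2 and MC = 108 - 36Q + 3Q^2.
AVC is minimized where dAVC/dQ = -18 + 2Q = 0, at Q = 9; min AVC = 108 - 18·9 + 9^2 = £27.
Since P = £7 < min AVC = £27, price fails to cover variable cost at any output.
The firm minimizes its loss by shutting down and losing only its fixed cost of £74.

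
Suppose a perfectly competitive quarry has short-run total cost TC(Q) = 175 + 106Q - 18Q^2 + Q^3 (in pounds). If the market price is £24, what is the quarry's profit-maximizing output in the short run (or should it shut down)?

Variable cost is VC = 106Q - 18Q^2 + Q^3, so AVC = VC/Q = 106 - 18Q + Q^2 and MC = dTC/dQ = 106 - 36Q + 3Q^2.
The AVC parabola has its vertex at Q = 18/2 = 9, where AVC = 106 - 18·9 + 9^2 = £25.
With P < min AVC (£24 < £25), every unit sold adds to the loss.
Best response: produce nothing and absorb the £175 fixed cost.

Shut down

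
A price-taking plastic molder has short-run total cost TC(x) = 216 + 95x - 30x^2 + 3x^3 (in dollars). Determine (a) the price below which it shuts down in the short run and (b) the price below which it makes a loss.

Shutdown price = $20; break-even price = $59

AVC = 95 - 30x + 3x^2; minimized at x = 5, giving min AVC = $20. That is the shutdown price.
ATC = 216/x + 95 - 30x + 3x^2. Setting dATC/dx = −216/x^2 − 30 + 6x = 0 gives x = 6 (since 6·6^3 − 30·6^2 = 216).
min ATC = 216/6 + 95 − 30·6 + 3·6^2 = $59. That is the break-even price.
Between these two prices the firm operates at a loss; above $59 it earns a profit.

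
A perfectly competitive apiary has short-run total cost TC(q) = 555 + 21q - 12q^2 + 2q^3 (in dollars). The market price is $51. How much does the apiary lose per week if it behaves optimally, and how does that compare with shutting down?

Profit = -$355 at q = 5

AVC = 21 - 12q + 2q^2; min AVC = $3 at q = 3. Since P = $51 ≥ min AVC, the firm produces.
With MC = 21 - 24q + 6q^2, P = MC on the upward-sloping part at q* = 5.
TR = 51·5 = 255. TC = 555 + 55 = 610. Profit = 255 − 610 = -$355.
Shutting down would mean losing the fixed cost of $555, so operating at a loss of $355 is better by $200.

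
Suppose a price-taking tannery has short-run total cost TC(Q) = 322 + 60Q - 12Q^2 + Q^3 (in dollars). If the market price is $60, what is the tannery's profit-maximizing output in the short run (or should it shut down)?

Strip out fixed cost: VC = 60Q - 12Q^2 + Q^3. Then AVC = 60 - 12Q + Q^2 and MC = 60 - 24Q + 3Q^2.
AVC hits its minimum where MC = AVC, at Q = 6, giving min AVC = 60 - 12·6 + 6^2 = $24.
Because $60 ≥ $24, revenue can cover variable cost; the firm operates.
P = MC gives -24Q + 3Q^2 = 0, with roots 0 and 8. Take the larger (rising MC): Q* = 8.
Check: AVC at Q = 8 is $28 ≤ P, so revenue covers variable cost.
Profit = P·Q − TC = 60·8 − 546 = -$66, a loss, but smaller than the $322 fixed cost the firm would lose by shutting down.

Produce at Q = 8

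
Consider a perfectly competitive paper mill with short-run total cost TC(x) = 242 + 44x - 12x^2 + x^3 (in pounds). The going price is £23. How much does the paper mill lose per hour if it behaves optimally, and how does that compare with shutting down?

AVC = 44 - 12x + x^2 has its minimum £8 at x = 6; price £23 clears that bar, so the firm operates.
With MC = 44 - 24x + 3x^2, P = MC on the upward-sloping part at x* = 7.
TR = 23·7 = 161. TC = 242 + 63 = 305. Profit = 161 − 305 = -£144.
Shutting down would mean losing the fixed cost of £242, so operating at a loss of £144 is better by £98.

Profit = -£144 at x = 7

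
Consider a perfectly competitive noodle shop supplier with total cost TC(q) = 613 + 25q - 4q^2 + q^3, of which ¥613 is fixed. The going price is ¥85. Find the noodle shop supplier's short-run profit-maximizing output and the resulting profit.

Profit = -¥325 at q = 6

AVC = 25 - 4q + q^2; min AVC = ¥21 at q = 2. Since P = ¥85 ≥ min AVC, the firm produces.
MC = 25 - 8q + 3q^2. Setting P = MC and taking the root on the rising branch gives q* = 6.
TR = 85·6 = 510. TC = 613 + 222 = 835. Profit = 510 − 835 = -¥325.
That loss of ¥325 beats the ¥613 the firm would lose by shutting down; producing recovers ¥288 of fixed cost.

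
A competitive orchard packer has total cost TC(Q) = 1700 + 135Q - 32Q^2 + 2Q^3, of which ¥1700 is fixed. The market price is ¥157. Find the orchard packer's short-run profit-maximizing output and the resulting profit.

Profit = -¥248 at Q = 11

AVC = 135 - 32Q + 2Q^2 has its minimum ¥7 at Q = 8; price ¥157 clears that bar, so the firm operates.
MC = 135 - 64Q + 6Q^2. Setting P = MC and taking the root on the rising branch gives Q* = 11.
TR = 157·11 = 1727. TC = 1700 + 275 = 1975. Profit = 1727 − 1975 = -¥248.
That loss of ¥248 beats the ¥1700 the firm would lose by shutting down; producing recovers ¥1452 of fixed cost.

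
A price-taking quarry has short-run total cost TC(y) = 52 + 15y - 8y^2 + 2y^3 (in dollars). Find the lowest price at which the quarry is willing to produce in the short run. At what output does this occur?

$7 per unit, at y = 2

Short-run supply begins at min AVC. From VC = 15y - 8y^2 + 2y^3, AVC = 15 - 8y + 2y^2.
At the minimum of AVC, MC = AVC. MC = 15 - 16y + 6y^2; setting MC = AVC gives 4y^2 - 8y = 0, so y = 2. min AVC = 7.
The firm shuts down for any P below $7.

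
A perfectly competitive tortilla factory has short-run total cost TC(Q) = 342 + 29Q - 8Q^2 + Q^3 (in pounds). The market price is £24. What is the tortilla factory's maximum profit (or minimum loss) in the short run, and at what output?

Profit = -£292 at Q = 5

AVC = 29 - 8Q + Q^2; min AVC = £13 at Q = 4. Since P = £24 ≥ min AVC, the firm produces.
MC = 29 - 16Q + 3Q^2. Setting P = MC and taking the root on the rising branch gives Q* = 5.
TR = 24·5 = 120. TC = 342 + 70 = 412. Profit = 120 − 412 = -£292.
Shutting down would mean losing the fixed cost of £342, so operating at a loss of £292 is better by £50.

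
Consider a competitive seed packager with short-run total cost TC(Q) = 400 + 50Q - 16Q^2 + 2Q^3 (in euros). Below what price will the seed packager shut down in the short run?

€18 per unit

The shutdown price is the minimum of AVC. VC = 50Q - 16Q^2 + 2Q^3, so AVC = 50 - 16Q + 2Q^2.
dAVC/dQ = -16 + 4Q = 0 gives Q = 4. min AVC = 50 - 16·4 + 2·4^2 = 18.
The firm shuts down for any P below €18.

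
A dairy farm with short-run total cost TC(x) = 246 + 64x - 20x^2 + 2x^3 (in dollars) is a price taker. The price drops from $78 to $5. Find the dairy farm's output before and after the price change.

Output falls from 7 to 0 (the firm shuts down)

MC = 64 - 40x + 6x^2; the shutdown threshold is min AVC = $14 (at x = 5).
With P = $78 above the shutdown price, P = MC gives x = 7.
At P = $5 < min AVC = $14, price no longer covers variable cost at any output, so the firm shuts down: x = 0.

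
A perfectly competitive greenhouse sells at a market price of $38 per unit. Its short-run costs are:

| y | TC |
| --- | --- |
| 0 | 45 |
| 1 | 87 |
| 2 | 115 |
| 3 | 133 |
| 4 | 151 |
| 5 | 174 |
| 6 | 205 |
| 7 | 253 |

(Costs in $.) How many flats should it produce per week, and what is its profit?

Compute π = P·y − TC at each output: y=0: -45; y=1: -49; y=2: -39; y=3: -19; y=4: 1; y=5: 16; y=6: 23; y=7: 13.
Profit is maximized at y = 6. AVC there is 160/6 = $26.67 ≤ P, so producing beats shutting down (which would give -$45).

y = 6; profit = $23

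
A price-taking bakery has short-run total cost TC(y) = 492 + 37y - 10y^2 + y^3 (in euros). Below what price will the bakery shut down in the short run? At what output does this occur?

The firm shuts down when price falls below the minimum of average variable cost. AVC = VC/y = 37 - 10y + y^2.
At the minimum of AVC, MC = AVC. MC = 37 - 20y + 3y^2; setting MC = AVC gives 2y^2 - 10y = 0, so y = 5. min AVC = 12.
So the shutdown price is €12.

€12 per unit, at y = 5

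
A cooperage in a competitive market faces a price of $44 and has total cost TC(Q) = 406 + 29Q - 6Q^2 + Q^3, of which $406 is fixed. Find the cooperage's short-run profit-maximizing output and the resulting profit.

Profit = -$306 at Q = 5

AVC = 29 - 6Q + Q^2; min AVC = $20 at Q = 3. Since P = $44 ≥ min AVC, the firm produces.
With MC = 29 - 12Q + 3Q^2, P = MC on the upward-sloping part at Q* = 5.
TR = 44·5 = 220. TC = 406 + 120 = 526. Profit = 220 − 526 = -$306.
That loss of $306 beats the $406 the firm would lose by shutting down; producing recovers $100 of fixed cost.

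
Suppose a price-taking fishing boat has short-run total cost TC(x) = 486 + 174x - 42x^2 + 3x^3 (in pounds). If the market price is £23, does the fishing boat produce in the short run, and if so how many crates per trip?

Shut down

From TC, MC = TC'(x) = 174 - 84x + 9x^2 and AVC = VC/x = 174 - 42x + 3x^2.
The AVC parabola has its vertex at x = 42/6 = 7, where AVC = 174 - 42·7 + 3·7^2 = £27.
With P < min AVC (£23 < £27), every unit sold adds to the loss.
Best response: produce nothing and absorb the £486 fixed cost.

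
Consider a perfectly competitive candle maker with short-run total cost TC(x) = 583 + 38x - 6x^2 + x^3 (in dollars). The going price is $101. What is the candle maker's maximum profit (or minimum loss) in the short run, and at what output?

AVC = 38 - 6x + x^2 has its minimum $29 at x = 3; price $101 clears that bar, so the firm operates.
With MC = 38 - 12x + 3x^2, P = MC on the upward-sloping part at x* = 7.
TR = 101·7 = 707. TC = 583 + 315 = 898. Profit = 707 − 898 = -$191.
That loss of $191 beats the $583 the firm would lose by shutting down; producing recovers $392 of fixed cost.

Profit = -$191 at x = 7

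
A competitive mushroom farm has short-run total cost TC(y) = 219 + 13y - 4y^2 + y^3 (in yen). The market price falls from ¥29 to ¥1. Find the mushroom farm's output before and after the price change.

MC = 13 - 8y + 3y^2; the shutdown threshold is min AVC = ¥9 (at y = 2).
With P = ¥29 above the shutdown price, P = MC gives y = 4.
At P = ¥1 < min AVC = ¥9, price no longer covers variable cost at any output, so the firm shuts down: y = 0.

Output falls from 4 to 0 (the firm shuts down)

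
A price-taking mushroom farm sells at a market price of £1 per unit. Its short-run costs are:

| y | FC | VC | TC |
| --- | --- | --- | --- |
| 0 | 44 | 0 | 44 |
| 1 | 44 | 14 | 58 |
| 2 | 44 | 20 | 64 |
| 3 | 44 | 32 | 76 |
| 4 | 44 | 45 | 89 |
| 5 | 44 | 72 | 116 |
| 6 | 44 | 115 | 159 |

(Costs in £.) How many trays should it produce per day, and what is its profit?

y = 0 (shut down); profit = -£44

Profit at each row (π = 1y − TC): y=0: -44; y=1: -57; y=2: -62; y=3: -73; y=4: -85; y=5: -111; y=6: -153.
Profit is highest at y = 0. Equivalently, the lowest AVC in the table is 20/2 ≈ £10 at y = 2, and P = £1 falls below it — price never covers variable cost, so the firm shuts down and loses only its fixed cost.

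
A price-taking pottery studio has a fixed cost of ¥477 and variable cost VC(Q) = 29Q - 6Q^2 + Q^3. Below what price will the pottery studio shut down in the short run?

The shutdown price is the minimum of AVC. VC = 29Q - 6Q^2 + Q^3, so AVC = 29 - 6Q + Q^2.
At the minimum of AVC, MC = AVC. MC = 29 - 12Q + 3Q^2; setting MC = AVC gives 2Q^2 - 6Q = 0, so Q = 3. min AVC = 20.
So the shutdown price is ¥20.

¥20 per unit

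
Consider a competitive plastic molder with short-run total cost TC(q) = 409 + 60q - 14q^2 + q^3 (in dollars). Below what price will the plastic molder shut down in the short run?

$11 per unit

The shutdown price is the minimum of AVC. VC = 60q - 14q^2 + q^3, so AVC = 60 - 14q + q^2.
At the minimum of AVC, MC = AVC. MC = 60 - 28q + 3q^2; setting MC = AVC gives 2q^2 - 14q = 0, so q = 7. min AVC = 11.
So the shutdown price is $11.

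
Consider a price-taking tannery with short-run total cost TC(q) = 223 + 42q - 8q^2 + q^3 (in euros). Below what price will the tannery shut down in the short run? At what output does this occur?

€26 per unit, at q = 4

The firm shuts down when price falls below the minimum of average variable cost. AVC = VC/q = 42 - 8q + q^2.
dAVC/dq = -8 + 2q = 0 gives q = 4. min AVC = 42 - 8·4 + 4^2 = 26.
The firm shuts down for any P below €26.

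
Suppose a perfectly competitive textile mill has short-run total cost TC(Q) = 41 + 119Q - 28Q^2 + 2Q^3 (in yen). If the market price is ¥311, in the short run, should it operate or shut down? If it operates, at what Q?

Produce at Q = 12

Strip out fixed cost: VC = 119Q - 28Q^2 + 2Q^3. Then AVC = 119 - 28Q + 2Q^2 and MC = 119 - 56Q + 6Q^2.
The AVC parabola has its vertex at Q = 28/4 = 7, where AVC = 119 - 28·7 + 2·7^2 = ¥21.
Since P = ¥311 ≥ min AVC = ¥21, price covers variable cost and the firm should produce.
Set P = MC: 311 = 119 - 56Q + 6Q^2 → -192 - 56Q + 6Q^2 = 0. The roots are Q = -8/3 and Q = 12; the profit-maximizing output is on the rising part of MC, so Q* = 12.
Check: AVC at Q = 12 is ¥71 ≤ P, so revenue covers variable cost.
Profit = P·Q − TC = 311·12 − 893 = ¥2839.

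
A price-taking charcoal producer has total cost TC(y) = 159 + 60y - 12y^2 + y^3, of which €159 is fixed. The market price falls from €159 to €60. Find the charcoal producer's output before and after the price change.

Output falls from 11 to 8

AVC = 60 - 12y + y^2, minimized at y = 6 where min AVC = €24. MC = 60 - 24y + 3y^2.
With P = €159 above the shutdown price, P = MC gives y = 11.
At P = €60 ≥ min AVC, set P = MC: y = 8. The firm stays open but cuts output.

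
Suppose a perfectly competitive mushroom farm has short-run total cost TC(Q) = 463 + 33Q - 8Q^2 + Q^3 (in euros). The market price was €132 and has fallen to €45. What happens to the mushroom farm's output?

Output falls from 9 to 6

AVC = 33 - 8Q + Q^2, minimized at Q = 4 where min AVC = €17. MC = 33 - 16Q + 3Q^2.
With P = €132 above the shutdown price, P = MC gives Q = 9.
At P = €45 ≥ min AVC, set P = MC: Q = 6. The firm stays open but cuts output.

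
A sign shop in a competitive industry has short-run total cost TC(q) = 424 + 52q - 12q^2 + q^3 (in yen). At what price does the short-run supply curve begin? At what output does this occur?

¥16 per unit, at q = 6

The shutdown price is the minimum of AVC. VC = 52q - 12q^2 + q^3, so AVC = 52 - 12q + q^2.
At the minimum of AVC, MC = AVC. MC = 52 - 24q + 3q^2; setting MC = AVC gives 2q^2 - 12q = 0, so q = 6. min AVC = 16.
So the shutdown price is ¥16.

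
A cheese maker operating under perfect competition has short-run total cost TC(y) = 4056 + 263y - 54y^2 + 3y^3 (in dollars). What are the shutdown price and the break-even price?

AVC = 263 - 54y + 3y^2; minimized at y = 9, giving min AVC = $20. That is the shutdown price.
ATC = 4056/y + 263 - 54y + 3y^2. Setting dATC/dy = −4056/y^2 − 54 + 6y = 0 gives y = 13 (since 6·13^3 − 54·13^2 = 4056).
min ATC = 4056/13 + 263 − 54·13 + 3·13^2 = $380. That is the break-even price.
Between these two prices the firm operates at a loss; above $380 it earns a profit.

Shutdown price = $20; break-even price = $380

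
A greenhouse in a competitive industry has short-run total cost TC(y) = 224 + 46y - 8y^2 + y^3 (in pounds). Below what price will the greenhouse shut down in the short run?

£30 per unit

The shutdown price is the minimum of AVC. VC = 46y - 8y^2 + y^3, so AVC = 46 - 8y + y^2.
dAVC/dy = -8 + 2y = 0 gives y = 4. min AVC = 46 - 8·4 + 4^2 = 30.
For P < £30 the firm produces nothing.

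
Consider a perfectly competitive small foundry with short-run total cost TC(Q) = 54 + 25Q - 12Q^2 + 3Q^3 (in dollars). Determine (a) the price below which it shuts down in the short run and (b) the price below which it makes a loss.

AVC = 25 - 12Q + 3Q^2; minimized at Q = 2, giving min AVC = $13. That is the shutdown price.
ATC = 54/Q + 25 - 12Q + 3Q^2. Setting dATC/dQ = −54/Q^2 − 12 + 6Q = 0 gives Q = 3 (since 6·3^3 − 12·3^2 = 54).
min ATC = 54/3 + 25 − 12·3 + 3·3^2 = $34. That is the break-even price.
Between these two prices the firm operates at a loss; above $34 it earns a profit.

Shutdown price = $13; break-even price = $34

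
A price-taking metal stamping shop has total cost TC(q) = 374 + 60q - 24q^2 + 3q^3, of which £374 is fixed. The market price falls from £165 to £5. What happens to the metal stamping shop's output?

MC = 60 - 48q + 9q^2; the shutdown threshold is min AVC = £12 (at q = 4).
At P = £165 ≥ min AVC, set P = MC on the rising branch: q = 7.
At P = £5 < min AVC = £12, price no longer covers variable cost at any output, so the firm shuts down: q = 0.

Output falls from 7 to 0 (the firm shuts down)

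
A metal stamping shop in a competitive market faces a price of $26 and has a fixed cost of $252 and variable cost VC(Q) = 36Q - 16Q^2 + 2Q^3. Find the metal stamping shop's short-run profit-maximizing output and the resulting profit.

Profit = -$152 at Q = 5

AVC = 36 - 16Q + 2Q^2 has its minimum $4 at Q = 4; price $26 clears that bar, so the firm operates.
With MC = 36 - 32Q + 6Q^2, P = MC on the upward-sloping part at Q* = 5.
TR = 26·5 = 130. TC = 252 + 30 = 282. Profit = 130 − 282 = -$152.
By producing, the firm covers all variable cost plus $100 of fixed cost; shutting down would lose the full $252.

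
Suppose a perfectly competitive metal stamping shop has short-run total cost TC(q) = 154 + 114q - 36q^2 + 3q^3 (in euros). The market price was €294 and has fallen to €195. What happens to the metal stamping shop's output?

AVC = 114 - 36q + 3q^2, minimized at q = 6 where min AVC = €6. MC = 114 - 72q + 9q^2.
With P = €294 above the shutdown price, P = MC gives q = 10.
At P = €195 ≥ min AVC, set P = MC: q = 9. The firm stays open but cuts output.

Output falls from 10 to 9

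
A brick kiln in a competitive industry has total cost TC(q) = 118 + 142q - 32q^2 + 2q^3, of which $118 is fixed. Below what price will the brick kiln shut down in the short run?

Short-run supply begins at min AVC. From VC = 142q - 32q^2 + 2q^3, AVC = 142 - 32q + 2q^2.
dAVC/dq = -32 + 4q = 0 gives q = 8. min AVC = 142 - 32·8 + 2·8^2 = 14.
The firm shuts down for any P below $14.

$14 per unit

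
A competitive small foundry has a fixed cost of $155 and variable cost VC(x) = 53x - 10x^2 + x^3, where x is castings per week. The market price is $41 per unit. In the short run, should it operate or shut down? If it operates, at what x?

Produce at x = 6

Variable cost is VC = 53x - 10x^2 + x^3, so AVC = VC/x = 53 - 10x + x^2 and MC = dTC/dx = 53 - 20x + 3x^2.
The AVC parabola has its vertex at x = 10/2 = 5, where AVC = 53 - 10·5 + 5^2 = $28.
P = $41 exceeds min AVC = $28, so the firm stays open.
Set P = MC: 41 = 53 - 20x + 3x^2 → 12 - 20x + 3x^2 = 0. The roots are x = 2/3 and x = 6; the profit-maximizing output is on the rising part of MC, so x* = 6.
Check: AVC at x = 6 is $29 ≤ P, so revenue covers variable cost.
Profit = P·x − TC = 41·6 − 329 = -$83, a loss, but smaller than the $155 fixed cost the firm would lose by shutting down.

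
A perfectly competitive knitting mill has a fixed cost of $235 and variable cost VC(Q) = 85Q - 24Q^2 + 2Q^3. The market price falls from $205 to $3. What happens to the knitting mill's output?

Output falls from 10 to 0 (the firm shuts down)

AVC = 85 - 24Q + 2Q^2, minimized at Q = 6 where min AVC = $13. MC = 85 - 48Q + 6Q^2.
At P = $205 ≥ min AVC, set P = MC on the rising branch: Q = 10.
At P = $3 < min AVC = $13, price no longer covers variable cost at any output, so the firm shuts down: Q = 0.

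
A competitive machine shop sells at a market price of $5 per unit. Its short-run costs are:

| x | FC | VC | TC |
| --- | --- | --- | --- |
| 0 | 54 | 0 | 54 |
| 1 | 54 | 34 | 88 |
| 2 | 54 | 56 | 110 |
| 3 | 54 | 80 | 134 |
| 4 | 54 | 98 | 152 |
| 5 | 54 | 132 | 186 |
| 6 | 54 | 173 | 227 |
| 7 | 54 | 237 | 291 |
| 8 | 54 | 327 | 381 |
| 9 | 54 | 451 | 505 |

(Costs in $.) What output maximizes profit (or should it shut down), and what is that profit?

x = 0 (shut down); profit = -$54

Tabulate TR − TC: x=0: -54; x=1: -83; x=2: -100; x=3: -119; x=4: -132; x=5: -161; x=6: -197; x=7: -256; x=8: -341; x=9: -460.
Profit is highest at x = 0. Equivalently, the lowest AVC in the table is 98/4 ≈ $24.50 at x = 4, and P = $5 falls below it — price never covers variable cost, so the firm shuts down and loses only its fixed cost.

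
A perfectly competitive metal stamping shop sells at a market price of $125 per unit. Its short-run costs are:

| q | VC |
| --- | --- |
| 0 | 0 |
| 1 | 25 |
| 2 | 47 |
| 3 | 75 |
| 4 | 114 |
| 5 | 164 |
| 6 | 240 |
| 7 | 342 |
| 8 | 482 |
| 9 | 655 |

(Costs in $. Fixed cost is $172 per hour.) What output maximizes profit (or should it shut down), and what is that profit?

Profit at each row (π = 125q − TC): q=0: -172; q=1: -72; q=2: 31; q=3: 128; q=4: 214; q=5: 289; q=6: 338; q=7: 361; q=8: 346; q=9: 298.
Profit is maximized at q = 7. AVC there is 342/7 = $48.86 ≤ P, so producing beats shutting down (which would give -$172).

q = 7; profit = $361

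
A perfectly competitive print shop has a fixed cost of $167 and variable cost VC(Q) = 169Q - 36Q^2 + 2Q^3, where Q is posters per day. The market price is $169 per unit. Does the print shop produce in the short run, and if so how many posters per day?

Variable cost is VC = 169Q - 36Q^2 + 2Q^3, so AVC = VC/Q = 169 - 36Q + 2Q^2 and MC = dTC/dQ = 169 - 72Q + 6Q^2.
The AVC parabola has its vertex at Q = 36/4 = 9, where AVC = 169 - 36·9 + 2·9^2 = $7.
Because $169 ≥ $7, revenue can cover variable cost; the firm operates.
Solving P = MC: -72Q + 6Q^2 = 0 ⇒ Q = 0 or 12. On the upward-sloping branch, Q* = 12.
Check: AVC at Q = 12 is $25 ≤ P, so revenue covers variable cost.
Profit = P·Q − TC = 169·12 − 467 = $1561.

Produce at Q = 12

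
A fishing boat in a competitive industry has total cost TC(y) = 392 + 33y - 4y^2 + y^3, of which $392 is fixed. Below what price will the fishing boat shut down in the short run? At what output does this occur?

The firm shuts down when price falls below the minimum of average variable cost. AVC = VC/y = 33 - 4y + y^2.
At the minimum of AVC, MC = AVC. MC = 33 - 8y + 3y^2; setting MC = AVC gives 2y^2 - 4y = 0, so y = 2. min AVC = 29.
The firm shuts down for any P below $29.

$29 per unit, at y = 2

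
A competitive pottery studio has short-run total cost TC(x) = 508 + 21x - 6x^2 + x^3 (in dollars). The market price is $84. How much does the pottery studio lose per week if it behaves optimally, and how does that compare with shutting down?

AVC = 21 - 6x + x^2 has its minimum $12 at x = 3; price $84 clears that bar, so the firm operates.
MC = 21 - 12x + 3x^2. Setting P = MC and taking the root on the rising branch gives x* = 7.
TR = 84·7 = 588. TC = 508 + 196 = 704. Profit = 588 − 704 = -$116.
Shutting down would mean losing the fixed cost of $508, so operating at a loss of $116 is better by $392.

Profit = -$116 at x = 7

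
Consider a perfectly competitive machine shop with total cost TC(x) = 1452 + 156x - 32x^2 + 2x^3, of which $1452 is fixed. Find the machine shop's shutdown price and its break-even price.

AVC = 156 - 32x + 2x^2; minimized at x = 8, giving min AVC = $28. That is the shutdown price.
ATC = 1452/x + 156 - 32x + 2x^2. Setting dATC/dx = −1452/x^2 − 32 + 4x = 0 gives x = 11 (since 4·11^3 − 32·11^2 = 1452).
min ATC = 1452/11 + 156 − 32·11 + 2·11^2 = $178. That is the break-even price.
For $28 ≤ P < $178 the firm produces at a loss; below $28 it shuts down.

Shutdown price = $28; break-even price = $178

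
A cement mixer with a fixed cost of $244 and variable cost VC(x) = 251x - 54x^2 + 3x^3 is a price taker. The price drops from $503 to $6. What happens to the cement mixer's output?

MC = 251 - 108x + 9x^2; the shutdown threshold is min AVC = $8 (at x = 9).
With P = $503 above the shutdown price, P = MC gives x = 14.
At P = $6 < min AVC = $8, price no longer covers variable cost at any output, so the firm shuts down: x = 0.

Output falls from 14 to 0 (the firm shuts down)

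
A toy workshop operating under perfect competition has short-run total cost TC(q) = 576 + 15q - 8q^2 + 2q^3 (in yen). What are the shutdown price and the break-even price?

AVC = 15 - 8q + 2q^2; minimized at q = 2, giving min AVC = ¥7. That is the shutdown price.
ATC = 576/q + 15 - 8q + 2q^2. Setting dATC/dq = −576/q^2 − 8 + 4q = 0 gives q = 6 (since 4·6^3 − 8·6^2 = 576).
min ATC = 576/6 + 15 − 8·6 + 2·6^2 = ¥135. That is the break-even price.
Between these two prices the firm operates at a loss; above ¥135 it earns a profit.

Shutdown price = ¥7; break-even price = ¥135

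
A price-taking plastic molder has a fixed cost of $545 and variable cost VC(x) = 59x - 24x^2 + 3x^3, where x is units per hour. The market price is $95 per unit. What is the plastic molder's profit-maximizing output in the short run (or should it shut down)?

Produce at x = 6

Strip out fixed cost: VC = 59x - 24x^2 + 3x^3. Then AVC = 59 - 24x + 3x^2 and MC = 59 - 48x + 9x^2.
AVC is minimized where dAVC/dx = -24 + 6x = 0, at x = 4; min AVC = 59 - 24·4 + 3·4^2 = $11.
Since P = $95 ≥ min AVC = $11, price covers variable cost and the firm should produce.
Solving P = MC: -36 - 48x + 9x^2 = 0 ⇒ x = -2/3 or 6. On the upward-sloping branch, x* = 6.
Check: AVC at x = 6 is $23 ≤ P, so revenue covers variable cost.
Profit = P·x − TC = 95·6 − 683 = -$113, a loss, but smaller than the $545 fixed cost the firm would lose by shutting down.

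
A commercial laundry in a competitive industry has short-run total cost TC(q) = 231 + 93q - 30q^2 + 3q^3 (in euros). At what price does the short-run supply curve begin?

The shutdown price is the minimum of AVC. VC = 93q - 30q^2 + 3q^3, so AVC = 93 - 30q + 3q^2.
dAVC/dq = -30 + 6q = 0 gives q = 5. min AVC = 93 - 30·5 + 3·5^2 = 18.
For P < €18 the firm produces nothing.

€18 per unit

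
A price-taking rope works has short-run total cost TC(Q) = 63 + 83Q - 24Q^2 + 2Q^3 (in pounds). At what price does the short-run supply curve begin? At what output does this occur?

The firm shuts down when price falls below the minimum of average variable cost. AVC = VC/Q = 83 - 24Q + 2Q^2.
At the minimum of AVC, MC = AVC. MC = 83 - 48Q + 6Q^2; setting MC = AVC gives 4Q^2 - 24Q = 0, so Q = 6. min AVC = 11.
The firm shuts down for any P below £11.

£11 per unit, at Q = 6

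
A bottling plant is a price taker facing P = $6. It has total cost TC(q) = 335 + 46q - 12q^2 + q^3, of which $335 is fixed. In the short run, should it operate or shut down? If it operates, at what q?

Shut down

Strip out fixed cost: VC = 46q - 12q^2 + q^3. Then AVC = 46 - 12q + q^2 and MC = 46 - 24q + 3q^2.
AVC hits its minimum where MC = AVC, at q = 6, giving min AVC = 46 - 12·6 + 6^2 = $10.
Since P = $6 < min AVC = $10, price fails to cover variable cost at any output.
Shutting down limits the loss to fixed cost, $335.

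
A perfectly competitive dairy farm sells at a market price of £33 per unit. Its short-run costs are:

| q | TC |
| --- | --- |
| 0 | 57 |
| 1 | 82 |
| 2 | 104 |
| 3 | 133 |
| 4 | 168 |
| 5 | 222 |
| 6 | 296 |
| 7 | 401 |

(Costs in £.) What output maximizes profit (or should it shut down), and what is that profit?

Compute π = P·q − TC at each output: q=0: -57; q=1: -49; q=2: -38; q=3: -34; q=4: -36; q=5: -57; q=6: -98; q=7: -170.
Profit is maximized at q = 3. AVC there is 76/3 = £25.33 ≤ P, so producing beats shutting down (which would give -£57).

q = 3; profit = -£34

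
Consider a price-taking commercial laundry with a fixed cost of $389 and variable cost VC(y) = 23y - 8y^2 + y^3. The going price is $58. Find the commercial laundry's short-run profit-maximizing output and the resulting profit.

AVC = 23 - 8y + y^2; min AVC = $7 at y = 4. Since P = $58 ≥ min AVC, the firm produces.
With MC = 23 - 16y + 3y^2, P = MC on the upward-sloping part at y* = 7.
TR = 58·7 = 406. TC = 389 + 112 = 501. Profit = 406 − 501 = -$95.
Shutting down would mean losing the fixed cost of $389, so operating at a loss of $95 is better by $294.

Profit = -$95 at y = 7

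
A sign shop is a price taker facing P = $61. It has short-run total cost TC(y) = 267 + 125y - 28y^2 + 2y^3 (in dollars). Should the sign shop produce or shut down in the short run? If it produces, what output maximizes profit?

Produce at y = 8

Strip out fixed cost: VC = 125y - 28y^2 + 2y^3. Then AVC = 125 - 28y + 2y^2 and MC = 125 - 56y + 6y^2.
The AVC parabola has its vertex at y = 28/4 = 7, where AVC = 125 - 28·7 + 2·7^2 = $27.
Since P = $61 ≥ min AVC = $27, price covers variable cost and the firm should produce.
Solving P = MC: 64 - 56y + 6y^2 = 0 ⇒ y = 4/3 or 8. On the upward-sloping branch, y* = 8.
Check: AVC at y = 8 is $29 ≤ P, so revenue covers variable cost.
Profit = P·y − TC = 61·8 − 499 = -$11, a loss, but smaller than the $267 fixed cost the firm would lose by shutting down.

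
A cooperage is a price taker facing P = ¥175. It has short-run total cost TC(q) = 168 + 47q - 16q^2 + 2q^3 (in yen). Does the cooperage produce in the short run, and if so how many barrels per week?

Produce at q = 8

Strip out fixed cost: VC = 47q - 16q^2 + 2q^3. Then AVC = 47 - 16q + 2q^2 and MC = 47 - 32q + 6q^2.
AVC hits its minimum where MC = AVC, at q = 4, giving min AVC = 47 - 16·4 + 2·4^2 = ¥15.
P = ¥175 exceeds min AVC = ¥15, so the firm stays open.
Set P = MC: 175 = 47 - 32q + 6q^2 → -128 - 32q + 6q^2 = 0. The roots are q = -8/3 and q = 8; the profit-maximizing output is on the rising part of MC, so q* = 8.
Check: AVC at q = 8 is ¥47 ≤ P, so revenue covers variable cost.
Profit = P·q − TC = 175·8 − 544 = ¥856.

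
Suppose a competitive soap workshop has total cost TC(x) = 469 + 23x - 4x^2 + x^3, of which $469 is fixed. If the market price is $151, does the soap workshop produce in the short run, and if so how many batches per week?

Produce at x = 8

Strip out fixed cost: VC = 23x - 4x^2 + x^3. Then AVC = 23 - 4x + x^2 and MC = 23 - 8x + 3x^2.
The AVC parabola has its vertex at x = 4/2 = 2, where AVC = 23 - 4·2 + 2^2 = $19.
Since P = $151 ≥ min AVC = $19, price covers variable cost and the firm should produce.
Set P = MC: 151 = 23 - 8x + 3x^2 → -128 - 8x + 3x^2 = 0. The roots are x = -16/3 and x = 8; the profit-maximizing output is on the rising part of MC, so x* = 8.
Check: AVC at x = 8 is $55 ≤ P, so revenue covers variable cost.
Profit = P·x − TC = 151·8 − 909 = $299.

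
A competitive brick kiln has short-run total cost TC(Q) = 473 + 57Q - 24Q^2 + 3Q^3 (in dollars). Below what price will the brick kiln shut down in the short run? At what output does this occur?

The shutdown price is the minimum of AVC. VC = 57Q - 24Q^2 + 3Q^3, so AVC = 57 - 24Q + 3Q^2.
At the minimum of AVC, MC = AVC. MC = 57 - 48Q + 9Q^2; setting MC = AVC gives 6Q^2 - 24Q = 0, so Q = 4. min AVC = 9.
The firm shuts down for any P below $9.

$9 per unit, at Q = 4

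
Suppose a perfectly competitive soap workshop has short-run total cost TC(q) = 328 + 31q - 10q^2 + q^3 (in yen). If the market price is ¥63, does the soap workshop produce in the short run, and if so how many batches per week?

Produce at q = 8

From TC, MC = TC'(q) = 31 - 20q + 3q^2 and AVC = VC/q = 31 - 10q + q^2.
AVC hits its minimum where MC = AVC, at q = 5, giving min AVC = 31 - 10·5 + 5^2 = ¥6.
P = ¥63 exceeds min AVC = ¥6, so the firm stays open.
P = MC gives -32 - 20q + 3q^2 = 0, with roots -4/3 and 8. Take the larger (rising MC): q* = 8.
Check: AVC at q = 8 is ¥15 ≤ P, so revenue covers variable cost.
Profit = P·q − TC = 63·8 − 448 = ¥56.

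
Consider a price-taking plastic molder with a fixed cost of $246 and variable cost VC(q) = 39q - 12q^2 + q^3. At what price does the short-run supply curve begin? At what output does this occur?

The shutdown price is the minimum of AVC. VC = 39q - 12q^2 + q^3, so AVC = 39 - 12q + q^2.
At the minimum of AVC, MC = AVC. MC = 39 - 24q + 3q^2; setting MC = AVC gives 2q^2 - 12q = 0, so q = 6. min AVC = 3.
So the shutdown price is $3.

$3 per unit, at q = 6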